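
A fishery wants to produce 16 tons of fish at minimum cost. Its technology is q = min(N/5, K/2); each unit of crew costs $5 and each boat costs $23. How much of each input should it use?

With a fixed-proportions technology, the cost-minimizing bundle uses no slack in either input: N/5 = K/2 = q.
So N = 5·16 = 80 and K = 2·16 = 32.

N* = 80, K* = 32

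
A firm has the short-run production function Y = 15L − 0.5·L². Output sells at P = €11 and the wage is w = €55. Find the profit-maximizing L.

L* = 10

The marginal product of L is MP_L = 15 − L.
A price-taking firm hires until the value of the marginal product equals the wage: P·MP_L = w, so 11·(15 − L) = 55.
Then 15 − L = 5, giving L = 10.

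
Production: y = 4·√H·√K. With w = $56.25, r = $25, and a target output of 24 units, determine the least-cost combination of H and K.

Cost minimization requires the marginal rate of technical substitution to equal the input-price ratio: MP_H/MP_K = w/r.
Here MP_H/MP_K = (1/2)·(K/H)/(1/2) = (K/H). Setting this equal to 56.25/25 = 2.25 gives K = 2.25H.
Substituting into y = 24: 4·H^(1/2)·(2.25H)^(1/2) = 24.
Solving, H = 4 and K = 9.

H* = 4, K* = 9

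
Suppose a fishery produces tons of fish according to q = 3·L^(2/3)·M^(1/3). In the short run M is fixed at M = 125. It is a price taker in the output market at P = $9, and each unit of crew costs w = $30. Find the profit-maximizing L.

With M = 125, MP_L = (2/3)·3·L^(-1/3)·125^(1/3) = 10·L^(-1/3).
Profit maximization for a price taker requires P·MP_L = w: 9·10·L^(-1/3) = 30.
So L^(-1/3) = 1/3, which gives L = 27.

L* = 27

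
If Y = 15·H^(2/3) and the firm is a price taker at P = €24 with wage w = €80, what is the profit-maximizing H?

H* = 27

MP_H = (2/3)·15·H^(-1/3) = 10·H^(-1/3).
Profit maximization for a price taker requires P·MP_H = w: 24·10·H^(-1/3) = 80.
So H^(-1/3) = 1/3, which gives H = 27.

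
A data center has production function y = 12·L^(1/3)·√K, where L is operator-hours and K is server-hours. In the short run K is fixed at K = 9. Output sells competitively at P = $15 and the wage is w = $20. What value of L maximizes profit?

With K = 9, MP_L = (1/3)·12·L^(-2/3)·9^(1/2) = 12·L^(-2/3).
Profit maximization for a price taker requires P·MP_L = w: 15·12·L^(-2/3) = 20.
So L^(-2/3) = 1/9, which gives L = 27.

L* = 27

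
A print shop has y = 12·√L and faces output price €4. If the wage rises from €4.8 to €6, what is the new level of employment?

From P·MP_L = w with MP_L = 6·L^(-1/2), the labor demand is L(w) = (24/w)^(2).
At w = 4.8: L = 25. At w = 6: L = 16.

L* = 16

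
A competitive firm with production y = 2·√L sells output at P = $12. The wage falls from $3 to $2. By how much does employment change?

ΔL = 20

From P·MP_L = w with MP_L = L^(-1/2), the labor demand is L(w) = (12/w)^(2).
At w = 3: L = 16. At w = 2: L = 36.
ΔL = 36 − 16 = 20.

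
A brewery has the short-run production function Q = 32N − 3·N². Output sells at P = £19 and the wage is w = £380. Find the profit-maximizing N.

N* = 2

The marginal product of N is MP_N = 32 − 6N.
A price-taking firm hires until the value of the marginal product equals the wage: P·MP_N = w, so 19·(32 − 6N) = 380.
Then 32 − 6N = 20, giving N = 2.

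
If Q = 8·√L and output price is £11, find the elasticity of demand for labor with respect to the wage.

ε = -2

MP_L = (1/2)·8·L^(-1/2), so P·MP_L = w gives 44·L^(-1/2) = w.
Solving, L(w) = (44/w)^(2). This is a constant-elasticity form: L ∝ w^(−2), so ε = −2.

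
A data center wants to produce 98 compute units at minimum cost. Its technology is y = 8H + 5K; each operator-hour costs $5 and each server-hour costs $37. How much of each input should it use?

The inputs are perfect substitutes, so the firm uses whichever has the lower cost per unit of output.
Cost per unit of output via H is w/8 = 0.625; via K it is r/5 = 7.4. H is cheaper.
Producing y = 98 with H alone: H = 12.25, K = 0.

H* = 12.25, K* = 0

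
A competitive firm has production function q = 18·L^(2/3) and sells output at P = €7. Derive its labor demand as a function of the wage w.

L(w) = 592704/w³

MP_L = (2/3)·18·L^(-1/3) = 12·L^(-1/3).
Setting P·MP_L = w: 84·L^(-1/3) = w.
Solving for L: L^(-1/3) = w/84, so L = (84/w)^(3).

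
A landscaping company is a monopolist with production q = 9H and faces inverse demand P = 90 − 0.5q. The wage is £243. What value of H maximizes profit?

H* = 7

Marginal revenue from the inverse demand is MR = 90 − q.
The marginal product is MP_H = 9.
A monopolist hires until marginal revenue product equals the wage: MR·MP_H = w.
(90 − 9H)·9 = 243, so H = 7.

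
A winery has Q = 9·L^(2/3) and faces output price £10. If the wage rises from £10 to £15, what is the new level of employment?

L* = 64

From P·MP_L = w with MP_L = 6·L^(-1/3), the labor demand is L(w) = (60/w)^(3).
At w = 10: L = 216. At w = 15: L = 64.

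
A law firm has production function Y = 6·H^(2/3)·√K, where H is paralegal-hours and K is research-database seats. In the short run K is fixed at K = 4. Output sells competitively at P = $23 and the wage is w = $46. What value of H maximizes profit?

With K = 4, MP_H = (2/3)·6·H^(-1/3)·4^(1/2) = 8·H^(-1/3).
Profit maximization for a price taker requires P·MP_H = w: 23·8·H^(-1/3) = 46.
So H^(-1/3) = 0.25, which gives H = 64.

H* = 64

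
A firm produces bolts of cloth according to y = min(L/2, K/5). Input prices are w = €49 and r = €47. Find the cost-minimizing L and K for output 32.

L* = 64, K* = 160

With a fixed-proportions technology, the cost-minimizing bundle uses no slack in either input: L/2 = K/5 = y.
So L = 2·32 = 64 and K = 5·32 = 160.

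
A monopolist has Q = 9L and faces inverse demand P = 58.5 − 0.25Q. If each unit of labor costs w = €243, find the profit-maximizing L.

L* = 7

Marginal revenue from the inverse demand is MR = 58.5 − 0.5Q.
The marginal product is MP_L = 9.
A monopolist hires until marginal revenue product equals the wage: MR·MP_L = w.
(58.5 − 4.5L)·9 = 243, so L = 7.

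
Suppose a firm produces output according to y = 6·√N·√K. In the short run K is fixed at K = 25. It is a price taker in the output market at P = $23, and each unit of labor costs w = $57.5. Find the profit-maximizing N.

With K = 25, MP_N = (1/2)·6·N^(-1/2)·25^(1/2) = 15·N^(-1/2).
Profit maximization for a price taker requires P·MP_N = w: 23·15·N^(-1/2) = 57.5.
So N^(-1/2) = 1/6, which gives N = 36.

N* = 36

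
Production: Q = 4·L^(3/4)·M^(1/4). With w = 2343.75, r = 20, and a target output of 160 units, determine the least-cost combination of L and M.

Cost minimization requires the marginal rate of technical substitution to equal the input-price ratio: MP_L/MP_M = w/r.
Here MP_L/MP_M = (3/4)·(M/L)/(1/4) = 3·(M/L). Setting this equal to 2343.75/20 = 117.1875 gives M = 39.0625L.
Substituting into Q = 160: 4·L^(3/4)·(39.0625L)^(1/4) = 160.
Solving, L = 16 and M = 625.

L* = 16, M* = 625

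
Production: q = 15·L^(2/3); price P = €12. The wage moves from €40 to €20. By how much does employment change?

ΔL = 189

From P·MP_L = w with MP_L = 10·L^(-1/3), the labor demand is L(w) = (120/w)^(3).
At w = 40: L = 27. At w = 20: L = 216.
ΔL = 216 − 27 = 189.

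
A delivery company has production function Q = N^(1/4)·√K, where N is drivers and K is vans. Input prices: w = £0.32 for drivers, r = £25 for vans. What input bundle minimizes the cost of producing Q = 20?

Cost minimization requires the marginal rate of technical substitution to equal the input-price ratio: MP_N/MP_K = w/r.
Here MP_N/MP_K = (1/4)·(K/N)/(1/2) = 0.5·(K/N). Setting this equal to 0.32/25 = 0.0128 gives K = 0.0256N.
Substituting into Q = 20: N^(1/4)·(0.0256N)^(1/2) = 20.
Solving, N = 625 and K = 16.

N* = 625, K* = 16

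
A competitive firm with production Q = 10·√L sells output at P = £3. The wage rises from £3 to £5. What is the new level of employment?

L* = 9

From P·MP_L = w with MP_L = 5·L^(-1/2), the labor demand is L(w) = (15/w)^(2).
At w = 3: L = 25. At w = 5: L = 9.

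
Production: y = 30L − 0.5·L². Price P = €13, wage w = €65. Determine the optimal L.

The marginal product of L is MP_L = 30 − L.
A price-taking firm hires until the value of the marginal product equals the wage: P·MP_L = w, so 13·(30 − L) = 65.
Then 30 − L = 5, giving L = 25.

L* = 25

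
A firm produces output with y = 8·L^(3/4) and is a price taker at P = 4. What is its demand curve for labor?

L(w) = 331776/w^(4)

MP_L = (3/4)·8·L^(-1/4) = 6·L^(-1/4).
Setting P·MP_L = w: 24·L^(-1/4) = w.
Solving for L: L^(-1/4) = w/24, so L = (24/w)^(4).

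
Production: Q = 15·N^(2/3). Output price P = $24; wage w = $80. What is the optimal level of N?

MP_N = (2/3)·15·N^(-1/3) = 10·N^(-1/3).
Profit maximization for a price taker requires P·MP_N = w: 24·10·N^(-1/3) = 80.
So N^(-1/3) = 1/3, which gives N = 27.

N* = 27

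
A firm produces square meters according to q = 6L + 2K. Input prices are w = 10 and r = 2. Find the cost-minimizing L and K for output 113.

L* = 0, K* = 56.5

The inputs are perfect substitutes, so the firm uses whichever has the lower cost per unit of output.
Cost per unit of output via L is w/6 = 5/3; via K it is r/2 = 1. K is cheaper.
Producing q = 113 with K alone: L = 0, K = 56.5.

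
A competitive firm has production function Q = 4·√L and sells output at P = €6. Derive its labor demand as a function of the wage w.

L(w) = 144/w²

MP_L = (1/2)·4·L^(-1/2) = 2·L^(-1/2).
Setting P·MP_L = w: 12·L^(-1/2) = w.
Solving for L: L^(-1/2) = w/12, so L = (12/w)^(2).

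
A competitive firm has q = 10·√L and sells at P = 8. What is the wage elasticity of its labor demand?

MP_L = (1/2)·10·L^(-1/2), so P·MP_L = w gives 40·L^(-1/2) = w.
Solving, L(w) = (40/w)^(2). This is a constant-elasticity form: L ∝ w^(−2), so ε = −2.

ε = -2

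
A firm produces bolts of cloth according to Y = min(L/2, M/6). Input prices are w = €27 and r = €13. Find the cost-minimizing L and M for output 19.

With a fixed-proportions technology, the cost-minimizing bundle uses no slack in either input: L/2 = M/6 = Y.
So L = 2·19 = 38 and M = 6·19 = 114.

L* = 38, M* = 114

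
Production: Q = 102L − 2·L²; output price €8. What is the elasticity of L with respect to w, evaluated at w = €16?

ε = -0.02

From P·MP_L = w with MP_L = 102 − 4L, labor demand is L(w) = (102 − w/8)/4.
dL/dw = −1/(32) = -0.03125.
At w = 16, L = 25, so ε = (dL/dw)·(w/L) = (-0.03125)·(16/25) = -0.02.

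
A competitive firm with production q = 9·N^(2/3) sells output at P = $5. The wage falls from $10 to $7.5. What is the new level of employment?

N* = 64

From P·MP_N = w with MP_N = 6·N^(-1/3), the labor demand is N(w) = (30/w)^(3).
At w = 10: N = 27. At w = 7.5: N = 64.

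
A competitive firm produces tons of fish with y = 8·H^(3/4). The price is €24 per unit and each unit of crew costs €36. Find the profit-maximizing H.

MP_H = (3/4)·8·H^(-1/4) = 6·H^(-1/4).
Profit maximization for a price taker requires P·MP_H = w: 24·6·H^(-1/4) = 36.
So H^(-1/4) = 0.25, which gives H = 256.

H* = 256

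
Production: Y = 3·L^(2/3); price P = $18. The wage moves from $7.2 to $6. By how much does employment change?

ΔL = 91

From P·MP_L = w with MP_L = 2·L^(-1/3), the labor demand is L(w) = (36/w)^(3).
At w = 7.2: L = 125. At w = 6: L = 216.
ΔL = 216 − 125 = 91.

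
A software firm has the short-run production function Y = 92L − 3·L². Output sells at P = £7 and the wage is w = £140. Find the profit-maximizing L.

The marginal product of L is MP_L = 92 − 6L.
A price-taking firm hires until the value of the marginal product equals the wage: P·MP_L = w, so 7·(92 − 6L) = 140.
Then 92 − 6L = 20, giving L = 12.

L* = 12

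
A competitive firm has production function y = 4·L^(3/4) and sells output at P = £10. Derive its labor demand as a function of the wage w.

L(w) = 810000/w^(4)

MP_L = (3/4)·4·L^(-1/4) = 3·L^(-1/4).
Setting P·MP_L = w: 30·L^(-1/4) = w.
Solving for L: L^(-1/4) = w/30, so L = (30/w)^(4).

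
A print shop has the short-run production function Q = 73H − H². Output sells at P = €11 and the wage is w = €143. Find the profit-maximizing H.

The marginal product of H is MP_H = 73 − 2H.
A price-taking firm hires until the value of the marginal product equals the wage: P·MP_H = w, so 11·(73 − 2H) = 143.
Then 73 − 2H = 13, giving H = 30.

H* = 30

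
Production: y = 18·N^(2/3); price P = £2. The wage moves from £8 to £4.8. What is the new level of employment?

From P·MP_N = w with MP_N = 12·N^(-1/3), the labor demand is N(w) = (24/w)^(3).
At w = 8: N = 27. At w = 4.8: N = 125.

N* = 125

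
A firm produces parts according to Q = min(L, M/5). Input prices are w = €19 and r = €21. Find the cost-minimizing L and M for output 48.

With a fixed-proportions technology, the cost-minimizing bundle uses no slack in either input: L = M/5 = Q.
So L = 48 and M = 5·48 = 240.

L* = 48, M* = 240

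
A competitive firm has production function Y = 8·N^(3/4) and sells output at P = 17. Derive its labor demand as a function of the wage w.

MP_N = (3/4)·8·N^(-1/4) = 6·N^(-1/4).
Setting P·MP_N = w: 102·N^(-1/4) = w.
Solving for N: N^(-1/4) = w/102, so N = (102/w)^(4).

N(w) = (102/w)^(4)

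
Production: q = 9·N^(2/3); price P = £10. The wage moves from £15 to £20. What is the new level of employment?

N* = 27

From P·MP_N = w with MP_N = 6·N^(-1/3), the labor demand is N(w) = (60/w)^(3).
At w = 15: N = 64. At w = 20: N = 27.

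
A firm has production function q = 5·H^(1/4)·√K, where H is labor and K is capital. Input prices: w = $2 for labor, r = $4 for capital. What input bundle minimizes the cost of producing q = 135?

Cost minimization requires the marginal rate of technical substitution to equal the input-price ratio: MP_H/MP_K = w/r.
Here MP_H/MP_K = (1/4)·(K/H)/(1/2) = 0.5·(K/H). Setting this equal to 2/4 = 0.5 gives K = H.
Substituting into q = 135: 5·H^(1/4)·(H)^(1/2) = 135.
Solving, H = 81 and K = 81.

H* = 81, K* = 81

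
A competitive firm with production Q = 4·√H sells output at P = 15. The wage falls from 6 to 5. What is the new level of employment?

H* = 36

From P·MP_H = w with MP_H = 2·H^(-1/2), the labor demand is H(w) = (30/w)^(2).
At w = 6: H = 25. At w = 5: H = 36.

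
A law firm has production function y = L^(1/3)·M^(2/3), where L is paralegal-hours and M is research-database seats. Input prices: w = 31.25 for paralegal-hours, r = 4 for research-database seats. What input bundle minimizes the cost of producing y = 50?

Cost minimization requires the marginal rate of technical substitution to equal the input-price ratio: MP_L/MP_M = w/r.
Here MP_L/MP_M = (1/3)·(M/L)/(2/3) = 0.5·(M/L). Setting this equal to 31.25/4 = 7.8125 gives M = 15.625L.
Substituting into y = 50: L^(1/3)·(15.625L)^(2/3) = 50.
Solving, L = 8 and M = 125.

L* = 8, M* = 125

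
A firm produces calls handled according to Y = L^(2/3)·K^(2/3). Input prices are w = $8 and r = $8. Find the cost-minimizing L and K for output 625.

L* = 125, K* = 125

Cost minimization requires the marginal rate of technical substitution to equal the input-price ratio: MP_L/MP_K = w/r.
Here MP_L/MP_K = (2/3)·(K/L)/(2/3) = (K/L). Setting this equal to 8/8 = 1 gives K = L.
Substituting into Y = 625: L^(2/3)·(L)^(2/3) = 625.
Solving, L = 125 and K = 125.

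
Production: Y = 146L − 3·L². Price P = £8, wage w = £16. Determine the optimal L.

The marginal product of L is MP_L = 146 − 6L.
A price-taking firm hires until the value of the marginal product equals the wage: P·MP_L = w, so 8·(146 − 6L) = 16.
Then 146 − 6L = 2, giving L = 24.

L* = 24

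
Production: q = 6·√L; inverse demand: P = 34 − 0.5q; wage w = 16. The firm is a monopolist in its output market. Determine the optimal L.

Marginal revenue from the inverse demand is MR = 34 − q.
The marginal product is MP_L = 3·L^(-1/2).
A monopolist hires until marginal revenue product equals the wage: MR·MP_L = w.
At L, q = 6·√L. Substituting and solving: (34 − 6·√L)·3·L^(-1/2) = 16 gives L = 9.

L* = 9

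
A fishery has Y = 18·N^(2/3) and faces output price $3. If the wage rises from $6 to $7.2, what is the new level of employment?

N* = 125

From P·MP_N = w with MP_N = 12·N^(-1/3), the labor demand is N(w) = (36/w)^(3).
At w = 6: N = 216. At w = 7.2: N = 125.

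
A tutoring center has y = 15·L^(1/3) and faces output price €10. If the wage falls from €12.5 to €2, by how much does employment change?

From P·MP_L = w with MP_L = 5·L^(-2/3), the labor demand is L(w) = (50/w)^(3/2).
At w = 12.5: L = 8. At w = 2: L = 125.
ΔL = 125 − 8 = 117.

ΔL = 117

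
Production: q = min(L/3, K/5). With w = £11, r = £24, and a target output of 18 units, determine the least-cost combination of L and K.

L* = 54, K* = 90

With a fixed-proportions technology, the cost-minimizing bundle uses no slack in either input: L/3 = K/5 = q.
So L = 3·18 = 54 and K = 5·18 = 90.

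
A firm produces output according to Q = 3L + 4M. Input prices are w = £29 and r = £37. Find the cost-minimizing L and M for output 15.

L* = 0, M* = 3.75

The inputs are perfect substitutes, so the firm uses whichever has the lower cost per unit of output.
Cost per unit of output via L is w/3 = 29/3; via M it is r/4 = 9.25. M is cheaper.
Producing Q = 15 with M alone: L = 0, M = 3.75.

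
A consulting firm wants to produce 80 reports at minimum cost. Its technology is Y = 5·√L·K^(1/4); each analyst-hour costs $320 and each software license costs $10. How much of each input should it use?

L* = 16, K* = 256

Cost minimization requires the marginal rate of technical substitution to equal the input-price ratio: MP_L/MP_K = w/r.
Here MP_L/MP_K = (1/2)·(K/L)/(1/4) = 2·(K/L). Setting this equal to 320/10 = 32 gives K = 16L.
Substituting into Y = 80: 5·L^(1/2)·(16L)^(1/4) = 80.
Solving, L = 16 and K = 256.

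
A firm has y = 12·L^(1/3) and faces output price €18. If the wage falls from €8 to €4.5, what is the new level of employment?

From P·MP_L = w with MP_L = 4·L^(-2/3), the labor demand is L(w) = (72/w)^(3/2).
At w = 8: L = 27. At w = 4.5: L = 64.

L* = 64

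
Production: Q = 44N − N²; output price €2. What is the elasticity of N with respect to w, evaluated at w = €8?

ε = -0.1

From P·MP_N = w with MP_N = 44 − 2N, labor demand is N(w) = (44 − w/2)/2.
dN/dw = −1/(4) = -0.25.
At w = 8, N = 20, so ε = (dN/dw)·(w/N) = (-0.25)·(8/20) = -0.1.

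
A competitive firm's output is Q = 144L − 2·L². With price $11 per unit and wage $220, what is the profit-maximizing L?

L* = 31

The marginal product of L is MP_L = 144 − 4L.
A price-taking firm hires until the value of the marginal product equals the wage: P·MP_L = w, so 11·(144 − 4L) = 220.
Then 144 − 4L = 20, giving L = 31.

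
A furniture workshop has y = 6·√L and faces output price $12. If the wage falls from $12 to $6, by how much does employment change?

ΔL = 27

From P·MP_L = w with MP_L = 3·L^(-1/2), the labor demand is L(w) = (36/w)^(2).
At w = 12: L = 9. At w = 6: L = 36.
ΔL = 36 − 9 = 27.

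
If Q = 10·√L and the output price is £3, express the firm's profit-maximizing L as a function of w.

MP_L = (1/2)·10·L^(-1/2) = 5·L^(-1/2).
Setting P·MP_L = w: 15·L^(-1/2) = w.
Solving for L: L^(-1/2) = w/15, so L = (15/w)^(2).

L(w) = 225/w²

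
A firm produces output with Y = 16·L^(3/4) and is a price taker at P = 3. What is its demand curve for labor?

L(w) = 1679616/w^(4)

MP_L = (3/4)·16·L^(-1/4) = 12·L^(-1/4).
Setting P·MP_L = w: 36·L^(-1/4) = w.
Solving for L: L^(-1/4) = w/36, so L = (36/w)^(4).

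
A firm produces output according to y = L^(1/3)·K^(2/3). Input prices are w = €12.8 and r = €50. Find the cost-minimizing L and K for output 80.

L* = 125, K* = 64

Cost minimization requires the marginal rate of technical substitution to equal the input-price ratio: MP_L/MP_K = w/r.
Here MP_L/MP_K = (1/3)·(K/L)/(2/3) = 0.5·(K/L). Setting this equal to 12.8/50 = 0.256 gives K = 0.512L.
Substituting into y = 80: L^(1/3)·(0.512L)^(2/3) = 80.
Solving, L = 125 and K = 64.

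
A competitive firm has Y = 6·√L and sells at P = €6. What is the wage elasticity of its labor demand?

MP_L = (1/2)·6·L^(-1/2), so P·MP_L = w gives 18·L^(-1/2) = w.
Solving, L(w) = (18/w)^(2). This is a constant-elasticity form: L ∝ w^(−2), so ε = −2.

ε = -2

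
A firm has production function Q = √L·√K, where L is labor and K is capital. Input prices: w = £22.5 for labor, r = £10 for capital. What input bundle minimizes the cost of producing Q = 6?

L* = 4, K* = 9

Cost minimization requires the marginal rate of technical substitution to equal the input-price ratio: MP_L/MP_K = w/r.
Here MP_L/MP_K = (1/2)·(K/L)/(1/2) = (K/L). Setting this equal to 22.5/10 = 2.25 gives K = 2.25L.
Substituting into Q = 6: L^(1/2)·(2.25L)^(1/2) = 6.
Solving, L = 4 and K = 9.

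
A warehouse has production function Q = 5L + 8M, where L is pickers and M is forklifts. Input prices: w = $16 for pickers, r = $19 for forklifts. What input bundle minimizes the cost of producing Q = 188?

The inputs are perfect substitutes, so the firm uses whichever has the lower cost per unit of output.
Cost per unit of output via L is w/5 = 3.2; via M it is r/8 = 2.375. M is cheaper.
Producing Q = 188 with M alone: L = 0, M = 23.5.

L* = 0, M* = 23.5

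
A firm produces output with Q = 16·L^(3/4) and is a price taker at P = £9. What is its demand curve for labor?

MP_L = (3/4)·16·L^(-1/4) = 12·L^(-1/4).
Setting P·MP_L = w: 108·L^(-1/4) = w.
Solving for L: L^(-1/4) = w/108, so L = (108/w)^(4).

L(w) = (108/w)^(4)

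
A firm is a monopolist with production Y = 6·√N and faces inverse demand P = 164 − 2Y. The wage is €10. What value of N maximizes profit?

Marginal revenue from the inverse demand is MR = 164 − 4Y.
The marginal product is MP_N = 3·N^(-1/2).
A monopolist hires until marginal revenue product equals the wage: MR·MP_N = w.
At N, Y = 6·√N. Substituting and solving: (164 − 24·√N)·3·N^(-1/2) = 10 gives N = 36.

N* = 36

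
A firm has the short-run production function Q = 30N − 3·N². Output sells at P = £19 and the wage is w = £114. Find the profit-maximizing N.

N* = 4

The marginal product of N is MP_N = 30 − 6N.
A price-taking firm hires until the value of the marginal product equals the wage: P·MP_N = w, so 19·(30 − 6N) = 114.
Then 30 − 6N = 6, giving N = 4.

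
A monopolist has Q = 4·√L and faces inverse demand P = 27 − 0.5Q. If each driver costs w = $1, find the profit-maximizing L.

Marginal revenue from the inverse demand is MR = 27 − Q.
The marginal product is MP_L = 2·L^(-1/2).
A monopolist hires until marginal revenue product equals the wage: MR·MP_L = w.
At L, Q = 4·√L. Substituting and solving: (27 − 4·√L)·2·L^(-1/2) = 1 gives L = 36.

L* = 36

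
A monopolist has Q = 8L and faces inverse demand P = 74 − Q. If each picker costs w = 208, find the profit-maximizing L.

Marginal revenue from the inverse demand is MR = 74 − 2Q.
The marginal product is MP_L = 8.
A monopolist hires until marginal revenue product equals the wage: MR·MP_L = w.
(74 − 16L)·8 = 208, so L = 3.

L* = 3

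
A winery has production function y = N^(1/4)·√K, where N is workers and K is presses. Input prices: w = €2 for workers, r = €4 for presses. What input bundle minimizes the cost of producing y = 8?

Cost minimization requires the marginal rate of technical substitution to equal the input-price ratio: MP_N/MP_K = w/r.
Here MP_N/MP_K = (1/4)·(K/N)/(1/2) = 0.5·(K/N). Setting this equal to 2/4 = 0.5 gives K = N.
Substituting into y = 8: N^(1/4)·(N)^(1/2) = 8.
Solving, N = 16 and K = 16.

N* = 16, K* = 16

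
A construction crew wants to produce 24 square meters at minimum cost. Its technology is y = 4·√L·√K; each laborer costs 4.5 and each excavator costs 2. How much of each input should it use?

L* = 4, K* = 9

Cost minimization requires the marginal rate of technical substitution to equal the input-price ratio: MP_L/MP_K = w/r.
Here MP_L/MP_K = (1/2)·(K/L)/(1/2) = (K/L). Setting this equal to 4.5/2 = 2.25 gives K = 2.25L.
Substituting into y = 24: 4·L^(1/2)·(2.25L)^(1/2) = 24.
Solving, L = 4 and K = 9.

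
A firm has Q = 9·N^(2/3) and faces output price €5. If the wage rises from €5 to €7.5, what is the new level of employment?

N* = 64

From P·MP_N = w with MP_N = 6·N^(-1/3), the labor demand is N(w) = (30/w)^(3).
At w = 5: N = 216. At w = 7.5: N = 64.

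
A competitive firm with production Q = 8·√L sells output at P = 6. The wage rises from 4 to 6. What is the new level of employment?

L* = 16

From P·MP_L = w with MP_L = 4·L^(-1/2), the labor demand is L(w) = (24/w)^(2).
At w = 4: L = 36. At w = 6: L = 16.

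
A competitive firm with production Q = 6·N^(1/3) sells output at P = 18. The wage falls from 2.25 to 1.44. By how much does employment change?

From P·MP_N = w with MP_N = 2·N^(-2/3), the labor demand is N(w) = (36/w)^(3/2).
At w = 2.25: N = 64. At w = 1.44: N = 125.
ΔN = 125 − 64 = 61.

ΔN = 61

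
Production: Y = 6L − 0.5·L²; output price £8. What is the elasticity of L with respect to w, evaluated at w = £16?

ε = -0.5

From P·MP_L = w with MP_L = 6 − L, labor demand is L(w) = 6 − w/8.
dL/dw = −1/(8) = -0.125.
At w = 16, L = 4, so ε = (dL/dw)·(w/L) = (-0.125)·(16/4) = -0.5.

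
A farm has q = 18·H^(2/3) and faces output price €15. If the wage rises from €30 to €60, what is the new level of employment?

H* = 27

From P·MP_H = w with MP_H = 12·H^(-1/3), the labor demand is H(w) = (180/w)^(3).
At w = 30: H = 216. At w = 60: H = 27.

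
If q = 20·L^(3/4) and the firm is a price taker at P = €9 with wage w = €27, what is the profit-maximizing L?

L* = 625

MP_L = (3/4)·20·L^(-1/4) = 15·L^(-1/4).
Profit maximization for a price taker requires P·MP_L = w: 9·15·L^(-1/4) = 27.
So L^(-1/4) = 0.2, which gives L = 625.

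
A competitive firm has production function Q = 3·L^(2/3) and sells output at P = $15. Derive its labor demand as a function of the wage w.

L(w) = 27000/w³

MP_L = (2/3)·3·L^(-1/3) = 2·L^(-1/3).
Setting P·MP_L = w: 30·L^(-1/3) = w.
Solving for L: L^(-1/3) = w/30, so L = (30/w)^(3).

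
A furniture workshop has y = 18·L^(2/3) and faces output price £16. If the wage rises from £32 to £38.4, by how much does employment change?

ΔL = -91

From P·MP_L = w with MP_L = 12·L^(-1/3), the labor demand is L(w) = (192/w)^(3).
At w = 32: L = 216. At w = 38.4: L = 125.
ΔL = 125 − 216 = -91.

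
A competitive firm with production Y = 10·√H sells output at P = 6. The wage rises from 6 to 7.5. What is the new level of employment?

H* = 16

From P·MP_H = w with MP_H = 5·H^(-1/2), the labor demand is H(w) = (30/w)^(2).
At w = 6: H = 25. At w = 7.5: H = 16.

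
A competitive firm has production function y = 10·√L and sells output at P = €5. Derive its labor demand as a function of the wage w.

MP_L = (1/2)·10·L^(-1/2) = 5·L^(-1/2).
Setting P·MP_L = w: 25·L^(-1/2) = w.
Solving for L: L^(-1/2) = w/25, so L = (25/w)^(2).

L(w) = 625/w²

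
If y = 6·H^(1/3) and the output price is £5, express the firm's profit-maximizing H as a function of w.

H(w) = (10/w)^(3/2)

MP_H = (1/3)·6·H^(-2/3) = 2·H^(-2/3).
Setting P·MP_H = w: 10·H^(-2/3) = w.
Solving for H: H^(-2/3) = w/10, so H = (10/w)^(3/2).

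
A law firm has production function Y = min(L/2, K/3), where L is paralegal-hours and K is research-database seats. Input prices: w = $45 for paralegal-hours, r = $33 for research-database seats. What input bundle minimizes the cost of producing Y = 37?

L* = 74, K* = 111

With a fixed-proportions technology, the cost-minimizing bundle uses no slack in either input: L/2 = K/3 = Y.
So L = 2·37 = 74 and K = 3·37 = 111.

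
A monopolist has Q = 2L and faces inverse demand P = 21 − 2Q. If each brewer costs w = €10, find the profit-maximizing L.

L* = 2

Marginal revenue from the inverse demand is MR = 21 − 4Q.
The marginal product is MP_L = 2.
A monopolist hires until marginal revenue product equals the wage: MR·MP_L = w.
(21 − 8L)·2 = 10, so L = 2.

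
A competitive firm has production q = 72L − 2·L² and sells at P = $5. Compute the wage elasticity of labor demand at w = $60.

ε = -0.2

From P·MP_L = w with MP_L = 72 − 4L, labor demand is L(w) = (72 − w/5)/4.
dL/dw = −1/(20) = -0.05.
At w = 60, L = 15, so ε = (dL/dw)·(w/L) = (-0.05)·(60/15) = -0.2.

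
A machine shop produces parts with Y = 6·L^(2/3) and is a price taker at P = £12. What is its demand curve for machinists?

MP_L = (2/3)·6·L^(-1/3) = 4·L^(-1/3).
Setting P·MP_L = w: 48·L^(-1/3) = w.
Solving for L: L^(-1/3) = w/48, so L = (48/w)^(3).

L(w) = 110592/w³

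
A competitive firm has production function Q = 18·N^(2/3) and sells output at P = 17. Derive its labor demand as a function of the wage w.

MP_N = (2/3)·18·N^(-1/3) = 12·N^(-1/3).
Setting P·MP_N = w: 204·N^(-1/3) = w.
Solving for N: N^(-1/3) = w/204, so N = (204/w)^(3).

N(w) = 8489664/w³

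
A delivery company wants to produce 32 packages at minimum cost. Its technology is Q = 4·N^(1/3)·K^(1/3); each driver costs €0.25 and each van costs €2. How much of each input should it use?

N* = 64, K* = 8

Cost minimization requires the marginal rate of technical substitution to equal the input-price ratio: MP_N/MP_K = w/r.
Here MP_N/MP_K = (1/3)·(K/N)/(1/3) = (K/N). Setting this equal to 0.25/2 = 0.125 gives K = 0.125N.
Substituting into Q = 32: 4·N^(1/3)·(0.125N)^(1/3) = 32.
Solving, N = 64 and K = 8.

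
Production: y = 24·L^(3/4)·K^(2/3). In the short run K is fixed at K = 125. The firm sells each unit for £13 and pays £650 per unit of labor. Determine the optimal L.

L* = 6561

With K = 125, MP_L = (3/4)·24·L^(-1/4)·125^(2/3) = 450·L^(-1/4).
Profit maximization for a price taker requires P·MP_L = w: 13·450·L^(-1/4) = 650.
So L^(-1/4) = 1/9, which gives L = 6561.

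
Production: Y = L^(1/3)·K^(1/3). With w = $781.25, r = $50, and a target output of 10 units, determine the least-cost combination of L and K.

L* = 8, K* = 125

Cost minimization requires the marginal rate of technical substitution to equal the input-price ratio: MP_L/MP_K = w/r.
Here MP_L/MP_K = (1/3)·(K/L)/(1/3) = (K/L). Setting this equal to 781.25/50 = 15.625 gives K = 15.625L.
Substituting into Y = 10: L^(1/3)·(15.625L)^(1/3) = 10.
Solving, L = 8 and K = 125.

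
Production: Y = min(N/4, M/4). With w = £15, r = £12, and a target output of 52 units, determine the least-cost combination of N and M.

With a fixed-proportions technology, the cost-minimizing bundle uses no slack in either input: N/4 = M/4 = Y.
So N = 4·52 = 208 and M = 4·52 = 208.

N* = 208, M* = 208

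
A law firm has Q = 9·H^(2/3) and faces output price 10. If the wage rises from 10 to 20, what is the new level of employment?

H* = 27

From P·MP_H = w with MP_H = 6·H^(-1/3), the labor demand is H(w) = (60/w)^(3).
At w = 10: H = 216. At w = 20: H = 27.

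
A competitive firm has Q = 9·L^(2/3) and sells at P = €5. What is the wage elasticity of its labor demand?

ε = -3

MP_L = (2/3)·9·L^(-1/3), so P·MP_L = w gives 30·L^(-1/3) = w.
Solving, L(w) = (30/w)^(3). This is a constant-elasticity form: L ∝ w^(−3), so ε = −3.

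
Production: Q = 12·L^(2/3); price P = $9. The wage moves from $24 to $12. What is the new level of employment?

L* = 216

From P·MP_L = w with MP_L = 8·L^(-1/3), the labor demand is L(w) = (72/w)^(3).
At w = 24: L = 27. At w = 12: L = 216.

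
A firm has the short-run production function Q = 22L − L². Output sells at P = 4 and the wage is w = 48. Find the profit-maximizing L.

L* = 5

The marginal product of L is MP_L = 22 − 2L.
A price-taking firm hires until the value of the marginal product equals the wage: P·MP_L = w, so 4·(22 − 2L) = 48.
Then 22 − 2L = 12, giving L = 5.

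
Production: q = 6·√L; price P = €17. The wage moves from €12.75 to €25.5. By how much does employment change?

From P·MP_L = w with MP_L = 3·L^(-1/2), the labor demand is L(w) = (51/w)^(2).
At w = 12.75: L = 16. At w = 25.5: L = 4.
ΔL = 4 − 16 = -12.

ΔL = -12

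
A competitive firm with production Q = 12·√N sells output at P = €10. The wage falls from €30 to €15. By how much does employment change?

ΔN = 12

From P·MP_N = w with MP_N = 6·N^(-1/2), the labor demand is N(w) = (60/w)^(2).
At w = 30: N = 4. At w = 15: N = 16.
ΔN = 16 − 4 = 12.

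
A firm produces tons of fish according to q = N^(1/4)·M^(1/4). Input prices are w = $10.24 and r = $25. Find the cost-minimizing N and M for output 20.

N* = 625, M* = 256

Cost minimization requires the marginal rate of technical substitution to equal the input-price ratio: MP_N/MP_M = w/r.
Here MP_N/MP_M = (1/4)·(M/N)/(1/4) = (M/N). Setting this equal to 10.24/25 = 0.4096 gives M = 0.4096N.
Substituting into q = 20: N^(1/4)·(0.4096N)^(1/4) = 20.
Solving, N = 625 and M = 256.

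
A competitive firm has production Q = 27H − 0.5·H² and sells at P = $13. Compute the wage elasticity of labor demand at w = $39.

From P·MP_H = w with MP_H = 27 − H, labor demand is H(w) = 27 − w/13.
dH/dw = −1/(13) = -1/13.
At w = 39, H = 24, so ε = (dH/dw)·(w/H) = (-1/13)·(39/24) = -0.125.

ε = -0.125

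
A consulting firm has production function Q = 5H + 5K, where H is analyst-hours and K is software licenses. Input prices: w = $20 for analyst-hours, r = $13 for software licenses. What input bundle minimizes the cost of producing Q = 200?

H* = 0, K* = 40

The inputs are perfect substitutes, so the firm uses whichever has the lower cost per unit of output.
Cost per unit of output via H is w/5 = 4; via K it is r/5 = 2.6. K is cheaper.
Producing Q = 200 with K alone: H = 0, K = 40.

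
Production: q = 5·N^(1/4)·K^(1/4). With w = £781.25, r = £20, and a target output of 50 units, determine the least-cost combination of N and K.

N* = 16, K* = 625

Cost minimization requires the marginal rate of technical substitution to equal the input-price ratio: MP_N/MP_K = w/r.
Here MP_N/MP_K = (1/4)·(K/N)/(1/4) = (K/N). Setting this equal to 781.25/20 = 39.0625 gives K = 39.0625N.
Substituting into q = 50: 5·N^(1/4)·(39.0625N)^(1/4) = 50.
Solving, N = 16 and K = 625.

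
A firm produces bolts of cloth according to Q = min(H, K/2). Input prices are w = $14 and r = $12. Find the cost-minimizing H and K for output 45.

H* = 45, K* = 90

With a fixed-proportions technology, the cost-minimizing bundle uses no slack in either input: H = K/2 = Q.
So H = 45 and K = 2·45 = 90.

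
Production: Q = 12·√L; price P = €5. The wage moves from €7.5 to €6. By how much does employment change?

From P·MP_L = w with MP_L = 6·L^(-1/2), the labor demand is L(w) = (30/w)^(2).
At w = 7.5: L = 16. At w = 6: L = 25.
ΔL = 25 − 16 = 9.

ΔL = 9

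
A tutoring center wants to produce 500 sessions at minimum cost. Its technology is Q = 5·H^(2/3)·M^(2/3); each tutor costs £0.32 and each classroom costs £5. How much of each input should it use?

Cost minimization requires the marginal rate of technical substitution to equal the input-price ratio: MP_H/MP_M = w/r.
Here MP_H/MP_M = (2/3)·(M/H)/(2/3) = (M/H). Setting this equal to 0.32/5 = 0.064 gives M = 0.064H.
Substituting into Q = 500: 5·H^(2/3)·(0.064H)^(2/3) = 500.
Solving, H = 125 and M = 8.

H* = 125, M* = 8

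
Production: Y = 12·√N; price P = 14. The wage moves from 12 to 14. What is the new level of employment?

N* = 36

From P·MP_N = w with MP_N = 6·N^(-1/2), the labor demand is N(w) = (84/w)^(2).
At w = 12: N = 49. At w = 14: N = 36.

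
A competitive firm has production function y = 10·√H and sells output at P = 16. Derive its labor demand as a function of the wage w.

MP_H = (1/2)·10·H^(-1/2) = 5·H^(-1/2).
Setting P·MP_H = w: 80·H^(-1/2) = w.
Solving for H: H^(-1/2) = w/80, so H = (80/w)^(2).

H(w) = 6400/w²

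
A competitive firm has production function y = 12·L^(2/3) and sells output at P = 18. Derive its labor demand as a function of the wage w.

MP_L = (2/3)·12·L^(-1/3) = 8·L^(-1/3).
Setting P·MP_L = w: 144·L^(-1/3) = w.
Solving for L: L^(-1/3) = w/144, so L = (144/w)^(3).

L(w) = 2985984/w³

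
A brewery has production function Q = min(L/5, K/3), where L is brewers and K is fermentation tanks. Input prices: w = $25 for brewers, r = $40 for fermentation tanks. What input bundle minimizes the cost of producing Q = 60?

With a fixed-proportions technology, the cost-minimizing bundle uses no slack in either input: L/5 = K/3 = Q.
So L = 5·60 = 300 and K = 3·60 = 180.

L* = 300, K* = 180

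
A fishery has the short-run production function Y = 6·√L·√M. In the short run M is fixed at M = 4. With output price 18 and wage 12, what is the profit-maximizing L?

With M = 4, MP_L = (1/2)·6·L^(-1/2)·4^(1/2) = 6·L^(-1/2).
Profit maximization for a price taker requires P·MP_L = w: 18·6·L^(-1/2) = 12.
So L^(-1/2) = 1/9, which gives L = 81.

L* = 81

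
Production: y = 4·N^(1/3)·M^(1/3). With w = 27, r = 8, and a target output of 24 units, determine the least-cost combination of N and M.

N* = 8, M* = 27

Cost minimization requires the marginal rate of technical substitution to equal the input-price ratio: MP_N/MP_M = w/r.
Here MP_N/MP_M = (1/3)·(M/N)/(1/3) = (M/N). Setting this equal to 27/8 = 3.375 gives M = 3.375N.
Substituting into y = 24: 4·N^(1/3)·(3.375N)^(1/3) = 24.
Solving, N = 8 and M = 27.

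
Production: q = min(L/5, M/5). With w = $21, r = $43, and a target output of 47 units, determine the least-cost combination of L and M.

L* = 235, M* = 235

With a fixed-proportions technology, the cost-minimizing bundle uses no slack in either input: L/5 = M/5 = q.
So L = 5·47 = 235 and M = 5·47 = 235.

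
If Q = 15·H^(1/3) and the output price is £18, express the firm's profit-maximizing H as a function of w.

MP_H = (1/3)·15·H^(-2/3) = 5·H^(-2/3).
Setting P·MP_H = w: 90·H^(-2/3) = w.
Solving for H: H^(-2/3) = w/90, so H = (90/w)^(3/2).

H(w) = (90/w)^(3/2)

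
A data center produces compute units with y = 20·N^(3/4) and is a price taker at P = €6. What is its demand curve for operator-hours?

N(w) = (90/w)^(4)

MP_N = (3/4)·20·N^(-1/4) = 15·N^(-1/4).
Setting P·MP_N = w: 90·N^(-1/4) = w.
Solving for N: N^(-1/4) = w/90, so N = (90/w)^(4).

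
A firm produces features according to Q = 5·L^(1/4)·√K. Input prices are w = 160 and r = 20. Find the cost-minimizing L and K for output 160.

Cost minimization requires the marginal rate of technical substitution to equal the input-price ratio: MP_L/MP_K = w/r.
Here MP_L/MP_K = (1/4)·(K/L)/(1/2) = 0.5·(K/L). Setting this equal to 160/20 = 8 gives K = 16L.
Substituting into Q = 160: 5·L^(1/4)·(16L)^(1/2) = 160.
Solving, L = 16 and K = 256.

L* = 16, K* = 256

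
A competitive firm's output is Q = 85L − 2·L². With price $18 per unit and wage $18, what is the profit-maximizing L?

The marginal product of L is MP_L = 85 − 4L.
A price-taking firm hires until the value of the marginal product equals the wage: P·MP_L = w, so 18·(85 − 4L) = 18.
Then 85 − 4L = 1, giving L = 21.

L* = 21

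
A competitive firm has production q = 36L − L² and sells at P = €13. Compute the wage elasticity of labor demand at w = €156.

From P·MP_L = w with MP_L = 36 − 2L, labor demand is L(w) = (36 − w/13)/2.
dL/dw = −1/(26) = -1/26.
At w = 156, L = 12, so ε = (dL/dw)·(w/L) = (-1/26)·(156/12) = -0.5.

ε = -0.5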